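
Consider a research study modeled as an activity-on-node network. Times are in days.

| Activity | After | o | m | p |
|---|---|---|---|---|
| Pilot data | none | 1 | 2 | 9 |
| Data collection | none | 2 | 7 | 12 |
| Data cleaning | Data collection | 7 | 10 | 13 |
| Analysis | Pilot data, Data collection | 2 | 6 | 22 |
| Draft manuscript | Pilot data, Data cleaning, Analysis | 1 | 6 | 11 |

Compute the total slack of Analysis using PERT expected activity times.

te_Pilot data = (1 + 4·2 + 9)/6 = 18/6 = 3
te_Data collection = (2 + 4·7 + 12)/6 = 42/6 = 7
te_Data cleaning = (7 + 4·10 + 13)/6 = 60/6 = 10
te_Analysis = (2 + 4·6 + 22)/6 = 48/6 = 8
te_Draft manuscript = (1 + 4·6 + 11)/6 = 36/6 = 6

Forward pass:
ES_Pilot data = 0; EF_Pilot data = 3
ES_Data collection = 0; EF_Data collection = 7
ES_Data cleaning = 7; EF_Data cleaning = 7+10 = 17
ES_Analysis = max(EF_Pilot data=3, EF_Data collection=7) = 7; EF_Analysis = 7+8 = 15
ES_Draft manuscript = max(EF_Pilot data=3, EF_Data cleaning=17, EF_Analysis=15) = 17; EF_Draft manuscript = 17+6 = 23
Expected project duration μ = 23 days. Critical path: Data collection → Data cleaning → Draft manuscript.

Backward pass:
LF_Draft manuscript = 23; LS_Draft manuscript = 23−6 = 17
LF_Analysis = LS_Draft manuscript = 17; LS_Analysis = 17−8 = 9
LF_Data cleaning = LS_Draft manuscript = 17; LS_Data cleaning = 17−10 = 7
LF_Data collection = min(LS_Data cleaning=7, LS_Analysis=9) = 7; LS_Data collection = 7−7 = 0
LF_Pilot data = min(LS_Analysis=9, LS_Draft manuscript=17) = 9; LS_Pilot data = 9−3 = 6
Slack_Analysis = LS_Analysis − ES_Analysis = 9 − 7 = 2

2 days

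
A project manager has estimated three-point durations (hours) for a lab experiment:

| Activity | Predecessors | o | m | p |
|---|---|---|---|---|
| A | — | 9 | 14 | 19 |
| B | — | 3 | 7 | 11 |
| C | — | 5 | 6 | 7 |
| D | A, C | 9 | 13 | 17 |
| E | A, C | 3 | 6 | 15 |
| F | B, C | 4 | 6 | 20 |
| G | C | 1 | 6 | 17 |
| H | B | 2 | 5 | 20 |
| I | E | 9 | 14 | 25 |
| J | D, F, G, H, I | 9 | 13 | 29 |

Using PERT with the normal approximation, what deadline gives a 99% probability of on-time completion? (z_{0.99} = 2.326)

62.6 hours

te_A = (9 + 4·14 + 19)/6 = 84/6 = 14; σ²_A = ((19−9)/6)² = 2.778
te_B = (3 + 4·7 + 11)/6 = 42/6 = 7; σ²_B = ((11−3)/6)² = 1.778
te_C = (5 + 4·6 + 7)/6 = 36/6 = 6; σ²_C = ((7−5)/6)² = 0.111
te_D = (9 + 4·13 + 17)/6 = 78/6 = 13; σ²_D = ((17−9)/6)² = 1.778
te_E = (3 + 4·6 + 15)/6 = 42/6 = 7; σ²_E = ((15−3)/6)² = 4.000
te_F = (4 + 4·6 + 20)/6 = 48/6 = 8; σ²_F = ((20−4)/6)² = 7.111
te_G = (1 + 4·6 + 17)/6 = 42/6 = 7; σ²_G = ((17−1)/6)² = 7.111
te_H = (2 + 4·5 + 20)/6 = 42/6 = 7; σ²_H = ((20−2)/6)² = 9.000
te_I = (9 + 4·14 + 25)/6 = 90/6 = 15; σ²_I = ((25−9)/6)² = 7.111
te_J = (9 + 4·13 + 29)/6 = 90/6 = 15; σ²_J = ((29−9)/6)² = 11.111

Forward pass:
ES_A = 0; EF_A = 14
ES_B = 0; EF_B = 7
ES_C = 0; EF_C = 6
ES_D = max(EF_A=14, EF_C=6) = 14; EF_D = 14+13 = 27
ES_E = max(EF_A=14, EF_C=6) = 14; EF_E = 14+7 = 21
ES_F = max(EF_B=7, EF_C=6) = 7; EF_F = 7+8 = 15
ES_G = 6; EF_G = 6+7 = 13
ES_H = 7; EF_H = 7+7 = 14
ES_I = 21; EF_I = 21+15 = 36
ES_J = max(EF_D=27, EF_F=15, EF_G=13, EF_H=14, EF_I=36) = 36; EF_J = 36+15 = 51
Expected project duration μ = 51 hours. Critical path: A → E → I → J.

Variance along critical path = 2.778 + 4.000 + 7.111 + 11.111 = 25.000; σ = 5.000 hours.
D = μ + z·σ = 51 + 2.326·5.000 = 62.6 hours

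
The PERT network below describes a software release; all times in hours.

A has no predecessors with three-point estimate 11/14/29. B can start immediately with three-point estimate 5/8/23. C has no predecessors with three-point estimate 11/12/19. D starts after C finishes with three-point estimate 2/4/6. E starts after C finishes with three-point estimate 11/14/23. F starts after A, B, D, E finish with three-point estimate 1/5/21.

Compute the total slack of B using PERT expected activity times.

te_A = (11 + 4·14 + 29)/6 = 96/6 = 16
te_B = (5 + 4·8 + 23)/6 = 60/6 = 10
te_C = (11 + 4·12 + 19)/6 = 78/6 = 13
te_D = (2 + 4·4 + 6)/6 = 24/6 = 4
te_E = (11 + 4·14 + 23)/6 = 90/6 = 15
te_F = (1 + 4·5 + 21)/6 = 42/6 = 7

Forward pass:
ES_A = 0; EF_A = 16
ES_B = 0; EF_B = 10
ES_C = 0; EF_C = 13
ES_D = 13; EF_D = 13+4 = 17
ES_E = 13; EF_E = 13+15 = 28
ES_F = max(EF_A=16, EF_B=10, EF_D=17, EF_E=28) = 28; EF_F = 28+7 = 35
Expected project duration μ = 35 hours. Critical path: C → E → F.

Backward pass:
LF_F = 35; LS_F = 35−7 = 28
LF_E = LS_F = 28; LS_E = 28−15 = 13
LF_D = LS_F = 28; LS_D = 28−4 = 24
LF_C = min(LS_D=24, LS_E=13) = 13; LS_C = 13−13 = 0
LF_B = LS_F = 28; LS_B = 28−10 = 18
LF_A = LS_F = 28; LS_A = 28−16 = 12
Slack_B = LS_B − ES_B = 18 − 0 = 18

18 hours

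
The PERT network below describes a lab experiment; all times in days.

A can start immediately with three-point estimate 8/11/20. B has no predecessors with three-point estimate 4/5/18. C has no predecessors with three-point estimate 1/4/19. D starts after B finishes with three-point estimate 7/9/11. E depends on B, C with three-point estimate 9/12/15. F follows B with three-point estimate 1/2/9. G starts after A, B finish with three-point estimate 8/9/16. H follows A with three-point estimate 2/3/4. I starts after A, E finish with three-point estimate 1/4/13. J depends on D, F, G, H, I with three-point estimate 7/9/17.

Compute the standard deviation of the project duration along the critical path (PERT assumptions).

te_A = (8 + 4·11 + 20)/6 = 72/6 = 12; σ²_A = ((20−8)/6)² = 4.000
te_B = (4 + 4·5 + 18)/6 = 42/6 = 7; σ²_B = ((18−4)/6)² = 5.444
te_C = (1 + 4·4 + 19)/6 = 36/6 = 6; σ²_C = ((19−1)/6)² = 9.000
te_D = (7 + 4·9 + 11)/6 = 54/6 = 9; σ²_D = ((11−7)/6)² = 0.444
te_E = (9 + 4·12 + 15)/6 = 72/6 = 12; σ²_E = ((15−9)/6)² = 1.000
te_F = (1 + 4·2 + 9)/6 = 18/6 = 3; σ²_F = ((9−1)/6)² = 1.778
te_G = (8 + 4·9 + 16)/6 = 60/6 = 10; σ²_G = ((16−8)/6)² = 1.778
te_H = (2 + 4·3 + 4)/6 = 18/6 = 3; σ²_H = ((4−2)/6)² = 0.111
te_I = (1 + 4·4 + 13)/6 = 30/6 = 5; σ²_I = ((13−1)/6)² = 4.000
te_J = (7 + 4·9 + 17)/6 = 60/6 = 10; σ²_J = ((17−7)/6)² = 2.778

Forward pass:
ES_A = 0; EF_A = 12
ES_B = 0; EF_B = 7
ES_C = 0; EF_C = 6
ES_D = 7; EF_D = 7+9 = 16
ES_E = max(EF_B=7, EF_C=6) = 7; EF_E = 7+12 = 19
ES_F = 7; EF_F = 7+3 = 10
ES_G = max(EF_A=12, EF_B=7) = 12; EF_G = 12+10 = 22
ES_H = 12; EF_H = 12+3 = 15
ES_I = max(EF_A=12, EF_E=19) = 19; EF_I = 19+5 = 24
ES_J = max(EF_D=16, EF_F=10, EF_G=22, EF_H=15, EF_I=24) = 24; EF_J = 24+10 = 34
Expected project duration μ = 34 days. Critical path: B → E → I → J.

Variance along critical path = 5.444 + 1.000 + 4.000 + 2.778 = 13.222
σ = √13.222 = 3.636 days

3.64 days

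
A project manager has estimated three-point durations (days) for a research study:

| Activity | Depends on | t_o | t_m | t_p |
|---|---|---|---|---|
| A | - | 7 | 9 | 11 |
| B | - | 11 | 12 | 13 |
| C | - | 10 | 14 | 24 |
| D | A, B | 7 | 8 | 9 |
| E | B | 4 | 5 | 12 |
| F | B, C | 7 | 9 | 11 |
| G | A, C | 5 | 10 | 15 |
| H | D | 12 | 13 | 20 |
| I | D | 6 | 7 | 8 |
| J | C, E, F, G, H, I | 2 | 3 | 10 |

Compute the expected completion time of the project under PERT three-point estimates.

te_A = (7 + 4·9 + 11)/6 = 54/6 = 9
te_B = (11 + 4·12 + 13)/6 = 72/6 = 12
te_C = (10 + 4·14 + 24)/6 = 90/6 = 15
te_D = (7 + 4·8 + 9)/6 = 48/6 = 8
te_E = (4 + 4·5 + 12)/6 = 36/6 = 6
te_F = (7 + 4·9 + 11)/6 = 54/6 = 9
te_G = (5 + 4·10 + 15)/6 = 60/6 = 10
te_H = (12 + 4·13 + 20)/6 = 84/6 = 14
te_I = (6 + 4·7 + 8)/6 = 42/6 = 7
te_J = (2 + 4·3 + 10)/6 = 24/6 = 4

Forward pass:
ES_A = 0; EF_A = 9
ES_B = 0; EF_B = 12
ES_C = 0; EF_C = 15
ES_D = max(EF_A=9, EF_B=12) = 12; EF_D = 12+8 = 20
ES_E = 12; EF_E = 12+6 = 18
ES_F = max(EF_B=12, EF_C=15) = 15; EF_F = 15+9 = 24
ES_G = max(EF_A=9, EF_C=15) = 15; EF_G = 15+10 = 25
ES_H = 20; EF_H = 20+14 = 34
ES_I = 20; EF_I = 20+7 = 27
ES_J = max(EF_C=15, EF_E=18, EF_F=24, EF_G=25, EF_H=34, EF_I=27) = 34; EF_J = 34+4 = 38
Expected project duration μ = 38 days. Critical path: B → D → H → J.

38 days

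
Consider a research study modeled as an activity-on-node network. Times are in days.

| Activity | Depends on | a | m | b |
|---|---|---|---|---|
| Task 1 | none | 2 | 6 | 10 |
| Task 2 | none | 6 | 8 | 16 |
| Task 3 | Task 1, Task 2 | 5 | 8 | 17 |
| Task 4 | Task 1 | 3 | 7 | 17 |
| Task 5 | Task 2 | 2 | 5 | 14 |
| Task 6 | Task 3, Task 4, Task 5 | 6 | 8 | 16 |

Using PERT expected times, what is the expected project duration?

27 days

te_Task 1 = (2 + 4·6 + 10)/6 = 36/6 = 6
te_Task 2 = (6 + 4·8 + 16)/6 = 54/6 = 9
te_Task 3 = (5 + 4·8 + 17)/6 = 54/6 = 9
te_Task 4 = (3 + 4·7 + 17)/6 = 48/6 = 8
te_Task 5 = (2 + 4·5 + 14)/6 = 36/6 = 6
te_Task 6 = (6 + 4·8 + 16)/6 = 54/6 = 9

Forward pass:
ES_Task 1 = 0; EF_Task 1 = 6
ES_Task 2 = 0; EF_Task 2 = 9
ES_Task 3 = max(EF_Task 1=6, EF_Task 2=9) = 9; EF_Task 3 = 9+9 = 18
ES_Task 4 = 6; EF_Task 4 = 6+8 = 14
ES_Task 5 = 9; EF_Task 5 = 9+6 = 15
ES_Task 6 = max(EF_Task 3=18, EF_Task 4=14, EF_Task 5=15) = 18; EF_Task 6 = 18+9 = 27
Expected project duration μ = 27 days. Critical path: Task 2 → Task 3 → Task 6.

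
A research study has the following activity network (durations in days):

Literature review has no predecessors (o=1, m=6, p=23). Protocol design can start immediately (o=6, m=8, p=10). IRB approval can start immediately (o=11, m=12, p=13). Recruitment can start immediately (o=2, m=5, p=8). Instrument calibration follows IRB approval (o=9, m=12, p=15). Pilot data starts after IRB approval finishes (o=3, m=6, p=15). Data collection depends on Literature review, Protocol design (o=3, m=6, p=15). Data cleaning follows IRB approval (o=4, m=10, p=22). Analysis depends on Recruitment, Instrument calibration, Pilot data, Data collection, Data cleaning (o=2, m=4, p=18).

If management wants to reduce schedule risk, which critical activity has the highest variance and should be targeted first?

Analysis

te_Literature review = (1 + 4·6 + 23)/6 = 48/6 = 8; σ²_Literature review = ((23−1)/6)² = 13.444
te_Protocol design = (6 + 4·8 + 10)/6 = 48/6 = 8; σ²_Protocol design = ((10−6)/6)² = 0.444
te_IRB approval = (11 + 4·12 + 13)/6 = 72/6 = 12; σ²_IRB approval = ((13−11)/6)² = 0.111
te_Recruitment = (2 + 4·5 + 8)/6 = 30/6 = 5; σ²_Recruitment = ((8−2)/6)² = 1.000
te_Instrument calibration = (9 + 4·12 + 15)/6 = 72/6 = 12; σ²_Instrument calibration = ((15−9)/6)² = 1.000
te_Pilot data = (3 + 4·6 + 15)/6 = 42/6 = 7; σ²_Pilot data = ((15−3)/6)² = 4.000
te_Data collection = (3 + 4·6 + 15)/6 = 42/6 = 7; σ²_Data collection = ((15−3)/6)² = 4.000
te_Data cleaning = (4 + 4·10 + 22)/6 = 66/6 = 11; σ²_Data cleaning = ((22−4)/6)² = 9.000
te_Analysis = (2 + 4·4 + 18)/6 = 36/6 = 6; σ²_Analysis = ((18−2)/6)² = 7.111

Forward pass:
ES_Literature review = 0; EF_Literature review = 8
ES_Protocol design = 0; EF_Protocol design = 8
ES_IRB approval = 0; EF_IRB approval = 12
ES_Recruitment = 0; EF_Recruitment = 5
ES_Instrument calibration = 12; EF_Instrument calibration = 12+12 = 24
ES_Pilot data = 12; EF_Pilot data = 12+7 = 19
ES_Data collection = max(EF_Literature review=8, EF_Protocol design=8) = 8; EF_Data collection = 8+7 = 15
ES_Data cleaning = 12; EF_Data cleaning = 12+11 = 23
ES_Analysis = max(EF_Recruitment=5, EF_Instrument calibration=24, EF_Pilot data=19, EF_Data collection=15, EF_Data cleaning=23) = 24; EF_Analysis = 24+6 = 30
Expected project duration μ = 30 days. Critical path: IRB approval → Instrument calibration → Analysis.

Variances on critical path: σ²_IRB approval=0.111, σ²_Instrument calibration=1.000, σ²_Analysis=7.111.
Largest is σ²_Analysis = 7.111.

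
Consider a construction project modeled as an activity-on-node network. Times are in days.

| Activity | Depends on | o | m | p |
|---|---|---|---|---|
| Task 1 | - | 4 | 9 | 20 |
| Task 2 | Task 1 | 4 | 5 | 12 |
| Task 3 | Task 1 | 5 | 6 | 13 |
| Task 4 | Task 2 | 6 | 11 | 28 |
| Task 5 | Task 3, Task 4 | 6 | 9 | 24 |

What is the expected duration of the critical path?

40 days

te_Task 1 = (4 + 4·9 + 20)/6 = 60/6 = 10
te_Task 2 = (4 + 4·5 + 12)/6 = 36/6 = 6
te_Task 3 = (5 + 4·6 + 13)/6 = 42/6 = 7
te_Task 4 = (6 + 4·11 + 28)/6 = 78/6 = 13
te_Task 5 = (6 + 4·9 + 24)/6 = 66/6 = 11

Forward pass:
ES_Task 1 = 0; EF_Task 1 = 10
ES_Task 2 = 10; EF_Task 2 = 10+6 = 16
ES_Task 3 = 10; EF_Task 3 = 10+7 = 17
ES_Task 4 = 16; EF_Task 4 = 16+13 = 29
ES_Task 5 = max(EF_Task 3=17, EF_Task 4=29) = 29; EF_Task 5 = 29+11 = 40
Expected project duration μ = 40 days. Critical path: Task 1 → Task 2 → Task 4 → Task 5.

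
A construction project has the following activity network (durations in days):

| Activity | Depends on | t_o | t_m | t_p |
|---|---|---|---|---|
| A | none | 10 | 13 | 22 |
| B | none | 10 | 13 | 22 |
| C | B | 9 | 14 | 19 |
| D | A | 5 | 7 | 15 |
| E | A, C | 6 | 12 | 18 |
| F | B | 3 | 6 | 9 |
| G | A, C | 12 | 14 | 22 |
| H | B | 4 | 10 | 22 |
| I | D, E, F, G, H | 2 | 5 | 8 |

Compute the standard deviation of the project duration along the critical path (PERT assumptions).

3.25 days

te_A = (10 + 4·13 + 22)/6 = 84/6 = 14; σ²_A = ((22−10)/6)² = 4.000
te_B = (10 + 4·13 + 22)/6 = 84/6 = 14; σ²_B = ((22−10)/6)² = 4.000
te_C = (9 + 4·14 + 19)/6 = 84/6 = 14; σ²_C = ((19−9)/6)² = 2.778
te_D = (5 + 4·7 + 15)/6 = 48/6 = 8; σ²_D = ((15−5)/6)² = 2.778
te_E = (6 + 4·12 + 18)/6 = 72/6 = 12; σ²_E = ((18−6)/6)² = 4.000
te_F = (3 + 4·6 + 9)/6 = 36/6 = 6; σ²_F = ((9−3)/6)² = 1.000
te_G = (12 + 4·14 + 22)/6 = 90/6 = 15; σ²_G = ((22−12)/6)² = 2.778
te_H = (4 + 4·10 + 22)/6 = 66/6 = 11; σ²_H = ((22−4)/6)² = 9.000
te_I = (2 + 4·5 + 8)/6 = 30/6 = 5; σ²_I = ((8−2)/6)² = 1.000

Forward pass:
ES_A = 0; EF_A = 14
ES_B = 0; EF_B = 14
ES_C = 14; EF_C = 14+14 = 28
ES_D = 14; EF_D = 14+8 = 22
ES_E = max(EF_A=14, EF_C=28) = 28; EF_E = 28+12 = 40
ES_F = 14; EF_F = 14+6 = 20
ES_G = max(EF_A=14, EF_C=28) = 28; EF_G = 28+15 = 43
ES_H = 14; EF_H = 14+11 = 25
ES_I = max(EF_D=22, EF_E=40, EF_F=20, EF_G=43, EF_H=25) = 43; EF_I = 43+5 = 48
Expected project duration μ = 48 days. Critical path: B → C → G → I.

Variance along critical path = 4.000 + 2.778 + 2.778 + 1.000 = 10.556
σ = √10.556 = 3.249 days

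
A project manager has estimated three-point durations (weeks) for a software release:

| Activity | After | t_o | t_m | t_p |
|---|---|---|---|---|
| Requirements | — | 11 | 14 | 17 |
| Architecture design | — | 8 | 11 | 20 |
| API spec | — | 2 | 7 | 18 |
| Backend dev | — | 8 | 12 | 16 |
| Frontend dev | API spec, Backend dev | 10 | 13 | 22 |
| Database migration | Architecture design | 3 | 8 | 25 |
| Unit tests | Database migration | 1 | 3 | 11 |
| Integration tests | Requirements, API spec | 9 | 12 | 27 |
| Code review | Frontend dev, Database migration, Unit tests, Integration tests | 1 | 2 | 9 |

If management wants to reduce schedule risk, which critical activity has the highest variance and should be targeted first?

Integration tests

te_Requirements = (11 + 4·14 + 17)/6 = 84/6 = 14; σ²_Requirements = ((17−11)/6)² = 1.000
te_Architecture design = (8 + 4·11 + 20)/6 = 72/6 = 12; σ²_Architecture design = ((20−8)/6)² = 4.000
te_API spec = (2 + 4·7 + 18)/6 = 48/6 = 8; σ²_API spec = ((18−2)/6)² = 7.111
te_Backend dev = (8 + 4·12 + 16)/6 = 72/6 = 12; σ²_Backend dev = ((16−8)/6)² = 1.778
te_Frontend dev = (10 + 4·13 + 22)/6 = 84/6 = 14; σ²_Frontend dev = ((22−10)/6)² = 4.000
te_Database migration = (3 + 4·8 + 25)/6 = 60/6 = 10; σ²_Database migration = ((25−3)/6)² = 13.444
te_Unit tests = (1 + 4·3 + 11)/6 = 24/6 = 4; σ²_Unit tests = ((11−1)/6)² = 2.778
te_Integration tests = (9 + 4·12 + 27)/6 = 84/6 = 14; σ²_Integration tests = ((27−9)/6)² = 9.000
te_Code review = (1 + 4·2 + 9)/6 = 18/6 = 3; σ²_Code review = ((9−1)/6)² = 1.778

Forward pass:
ES_Requirements = 0; EF_Requirements = 14
ES_Architecture design = 0; EF_Architecture design = 12
ES_API spec = 0; EF_API spec = 8
ES_Backend dev = 0; EF_Backend dev = 12
ES_Frontend dev = max(EF_API spec=8, EF_Backend dev=12) = 12; EF_Frontend dev = 12+14 = 26
ES_Database migration = 12; EF_Database migration = 12+10 = 22
ES_Unit tests = 22; EF_Unit tests = 22+4 = 26
ES_Integration tests = max(EF_Requirements=14, EF_API spec=8) = 14; EF_Integration tests = 14+14 = 28
ES_Code review = max(EF_Frontend dev=26, EF_Database migration=22, EF_Unit tests=26, EF_Integration tests=28) = 28; EF_Code review = 28+3 = 31
Expected project duration μ = 31 weeks. Critical path: Requirements → Integration tests → Code review.

Variances on critical path: σ²_Requirements=1.000, σ²_Integration tests=9.000, σ²_Code review=1.778.
Largest is σ²_Integration tests = 9.000.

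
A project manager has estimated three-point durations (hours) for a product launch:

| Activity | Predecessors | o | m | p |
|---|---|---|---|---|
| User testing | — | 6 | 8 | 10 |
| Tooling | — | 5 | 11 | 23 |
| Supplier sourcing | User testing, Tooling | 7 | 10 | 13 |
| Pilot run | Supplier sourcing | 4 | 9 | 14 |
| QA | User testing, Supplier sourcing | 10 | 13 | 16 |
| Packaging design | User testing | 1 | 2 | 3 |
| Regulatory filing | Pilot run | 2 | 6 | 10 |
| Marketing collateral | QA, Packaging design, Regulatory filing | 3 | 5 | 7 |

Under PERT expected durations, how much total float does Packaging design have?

27 hours

te_User testing = (6 + 4·8 + 10)/6 = 48/6 = 8
te_Tooling = (5 + 4·11 + 23)/6 = 72/6 = 12
te_Supplier sourcing = (7 + 4·10 + 13)/6 = 60/6 = 10
te_Pilot run = (4 + 4·9 + 14)/6 = 54/6 = 9
te_QA = (10 + 4·13 + 16)/6 = 78/6 = 13
te_Packaging design = (1 + 4·2 + 3)/6 = 12/6 = 2
te_Regulatory filing = (2 + 4·6 + 10)/6 = 36/6 = 6
te_Marketing collateral = (3 + 4·5 + 7)/6 = 30/6 = 5

Forward pass:
ES_User testing = 0; EF_User testing = 8
ES_Tooling = 0; EF_Tooling = 12
ES_Supplier sourcing = max(EF_User testing=8, EF_Tooling=12) = 12; EF_Supplier sourcing = 12+10 = 22
ES_Pilot run = 22; EF_Pilot run = 22+9 = 31
ES_QA = max(EF_User testing=8, EF_Supplier sourcing=22) = 22; EF_QA = 22+13 = 35
ES_Packaging design = 8; EF_Packaging design = 8+2 = 10
ES_Regulatory filing = 31; EF_Regulatory filing = 31+6 = 37
ES_Marketing collateral = max(EF_QA=35, EF_Packaging design=10, EF_Regulatory filing=37) = 37; EF_Marketing collateral = 37+5 = 42
Expected project duration μ = 42 hours. Critical path: Tooling → Supplier sourcing → Pilot run → Regulatory filing → Marketing collateral.

Backward pass:
LF_Marketing collateral = 42; LS_Marketing collateral = 42−5 = 37
LF_Regulatory filing = LS_Marketing collateral = 37; LS_Regulatory filing = 37−6 = 31
LF_Packaging design = LS_Marketing collateral = 37; LS_Packaging design = 37−2 = 35
LF_QA = LS_Marketing collateral = 37; LS_QA = 37−13 = 24
LF_Pilot run = LS_Regulatory filing = 31; LS_Pilot run = 31−9 = 22
LF_Supplier sourcing = min(LS_Pilot run=22, LS_QA=24) = 22; LS_Supplier sourcing = 22−10 = 12
LF_Tooling = LS_Supplier sourcing = 12; LS_Tooling = 12−12 = 0
LF_User testing = min(LS_Supplier sourcing=12, LS_QA=24, LS_Packaging design=35) = 12; LS_User testing = 12−8 = 4
Slack_Packaging design = LS_Packaging design − ES_Packaging design = 35 − 8 = 27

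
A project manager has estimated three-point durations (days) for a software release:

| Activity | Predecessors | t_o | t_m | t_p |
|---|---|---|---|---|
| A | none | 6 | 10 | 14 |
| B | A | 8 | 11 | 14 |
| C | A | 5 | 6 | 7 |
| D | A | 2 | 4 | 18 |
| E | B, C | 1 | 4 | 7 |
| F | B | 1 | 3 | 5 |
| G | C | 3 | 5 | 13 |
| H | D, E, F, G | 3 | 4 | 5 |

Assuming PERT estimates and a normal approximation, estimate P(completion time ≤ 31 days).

te_A = (6 + 4·10 + 14)/6 = 60/6 = 10; σ²_A = ((14−6)/6)² = 1.778
te_B = (8 + 4·11 + 14)/6 = 66/6 = 11; σ²_B = ((14−8)/6)² = 1.000
te_C = (5 + 4·6 + 7)/6 = 36/6 = 6; σ²_C = ((7−5)/6)² = 0.111
te_D = (2 + 4·4 + 18)/6 = 36/6 = 6; σ²_D = ((18−2)/6)² = 7.111
te_E = (1 + 4·4 + 7)/6 = 24/6 = 4; σ²_E = ((7−1)/6)² = 1.000
te_F = (1 + 4·3 + 5)/6 = 18/6 = 3; σ²_F = ((5−1)/6)² = 0.444
te_G = (3 + 4·5 + 13)/6 = 36/6 = 6; σ²_G = ((13−3)/6)² = 2.778
te_H = (3 + 4·4 + 5)/6 = 24/6 = 4; σ²_H = ((5−3)/6)² = 0.111

Forward pass:
ES_A = 0; EF_A = 10
ES_B = 10; EF_B = 10+11 = 21
ES_C = 10; EF_C = 10+6 = 16
ES_D = 10; EF_D = 10+6 = 16
ES_E = max(EF_B=21, EF_C=16) = 21; EF_E = 21+4 = 25
ES_F = 21; EF_F = 21+3 = 24
ES_G = 16; EF_G = 16+6 = 22
ES_H = max(EF_D=16, EF_E=25, EF_F=24, EF_G=22) = 25; EF_H = 25+4 = 29
Expected project duration μ = 29 days. Critical path: A → B → E → H.

Variance along critical path = 1.778 + 1.000 + 1.000 + 0.111 = 3.889; σ = √3.889 = 1.972 days.
Z = (31 − 29) / 1.972 = 1.014
P(T ≤ 31) = Φ(1.014) ≈ 0.845

0.845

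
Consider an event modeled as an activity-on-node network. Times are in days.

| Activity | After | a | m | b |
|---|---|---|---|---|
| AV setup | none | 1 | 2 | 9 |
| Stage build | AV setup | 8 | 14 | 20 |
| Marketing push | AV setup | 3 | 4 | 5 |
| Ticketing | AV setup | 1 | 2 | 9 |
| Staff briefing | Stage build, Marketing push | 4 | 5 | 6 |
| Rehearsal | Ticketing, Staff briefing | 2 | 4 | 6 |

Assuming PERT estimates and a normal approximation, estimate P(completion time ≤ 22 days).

0.056

te_AV setup = (1 + 4·2 + 9)/6 = 18/6 = 3; σ²_AV setup = ((9−1)/6)² = 1.778
te_Stage build = (8 + 4·14 + 20)/6 = 84/6 = 14; σ²_Stage build = ((20−8)/6)² = 4.000
te_Marketing push = (3 + 4·4 + 5)/6 = 24/6 = 4; σ²_Marketing push = ((5−3)/6)² = 0.111
te_Ticketing = (1 + 4·2 + 9)/6 = 18/6 = 3; σ²_Ticketing = ((9−1)/6)² = 1.778
te_Staff briefing = (4 + 4·5 + 6)/6 = 30/6 = 5; σ²_Staff briefing = ((6−4)/6)² = 0.111
te_Rehearsal = (2 + 4·4 + 6)/6 = 24/6 = 4; σ²_Rehearsal = ((6−2)/6)² = 0.444

Forward pass:
ES_AV setup = 0; EF_AV setup = 3
ES_Stage build = 3; EF_Stage build = 3+14 = 17
ES_Marketing push = 3; EF_Marketing push = 3+4 = 7
ES_Ticketing = 3; EF_Ticketing = 3+3 = 6
ES_Staff briefing = max(EF_Stage build=17, EF_Marketing push=7) = 17; EF_Staff briefing = 17+5 = 22
ES_Rehearsal = max(EF_Ticketing=6, EF_Staff briefing=22) = 22; EF_Rehearsal = 22+4 = 26
Expected project duration μ = 26 days. Critical path: AV setup → Stage build → Staff briefing → Rehearsal.

Variance along critical path = 1.778 + 4.000 + 0.111 + 0.444 = 6.333; σ = √6.333 = 2.517 days.
Z = (22 − 26) / 2.517 = -1.589
P(T ≤ 22) = Φ(-1.589) ≈ 0.056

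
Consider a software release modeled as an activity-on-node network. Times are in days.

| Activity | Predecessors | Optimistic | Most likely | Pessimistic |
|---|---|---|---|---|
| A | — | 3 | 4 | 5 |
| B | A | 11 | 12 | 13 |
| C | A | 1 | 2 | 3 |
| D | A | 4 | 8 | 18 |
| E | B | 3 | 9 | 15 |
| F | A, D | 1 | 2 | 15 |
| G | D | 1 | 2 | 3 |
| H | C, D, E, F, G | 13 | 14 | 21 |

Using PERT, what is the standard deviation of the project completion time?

te_A = (3 + 4·4 + 5)/6 = 24/6 = 4; σ²_A = ((5−3)/6)² = 0.111
te_B = (11 + 4·12 + 13)/6 = 72/6 = 12; σ²_B = ((13−11)/6)² = 0.111
te_C = (1 + 4·2 + 3)/6 = 12/6 = 2; σ²_C = ((3−1)/6)² = 0.111
te_D = (4 + 4·8 + 18)/6 = 54/6 = 9; σ²_D = ((18−4)/6)² = 5.444
te_E = (3 + 4·9 + 15)/6 = 54/6 = 9; σ²_E = ((15−3)/6)² = 4.000
te_F = (1 + 4·2 + 15)/6 = 24/6 = 4; σ²_F = ((15−1)/6)² = 5.444
te_G = (1 + 4·2 + 3)/6 = 12/6 = 2; σ²_G = ((3−1)/6)² = 0.111
te_H = (13 + 4·14 + 21)/6 = 90/6 = 15; σ²_H = ((21−13)/6)² = 1.778

Forward pass:
ES_A = 0; EF_A = 4
ES_B = 4; EF_B = 4+12 = 16
ES_C = 4; EF_C = 4+2 = 6
ES_D = 4; EF_D = 4+9 = 13
ES_E = 16; EF_E = 16+9 = 25
ES_F = max(EF_A=4, EF_D=13) = 13; EF_F = 13+4 = 17
ES_G = 13; EF_G = 13+2 = 15
ES_H = max(EF_C=6, EF_D=13, EF_E=25, EF_F=17, EF_G=15) = 25; EF_H = 25+15 = 40
Expected project duration μ = 40 days. Critical path: A → B → E → H.

Variance along critical path = 0.111 + 0.111 + 4.000 + 1.778 = 6.000
σ = √6.000 = 2.449 days

2.45 days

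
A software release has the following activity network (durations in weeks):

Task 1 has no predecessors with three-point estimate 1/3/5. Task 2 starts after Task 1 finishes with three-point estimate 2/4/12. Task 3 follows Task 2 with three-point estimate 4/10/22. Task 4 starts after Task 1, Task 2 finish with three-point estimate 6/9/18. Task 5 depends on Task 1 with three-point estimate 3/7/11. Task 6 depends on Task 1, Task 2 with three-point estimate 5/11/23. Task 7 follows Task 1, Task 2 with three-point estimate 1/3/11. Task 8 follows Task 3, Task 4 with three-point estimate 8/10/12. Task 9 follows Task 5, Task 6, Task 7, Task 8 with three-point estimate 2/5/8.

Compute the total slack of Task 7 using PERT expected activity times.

te_Task 1 = (1 + 4·3 + 5)/6 = 18/6 = 3
te_Task 2 = (2 + 4·4 + 12)/6 = 30/6 = 5
te_Task 3 = (4 + 4·10 + 22)/6 = 66/6 = 11
te_Task 4 = (6 + 4·9 + 18)/6 = 60/6 = 10
te_Task 5 = (3 + 4·7 + 11)/6 = 42/6 = 7
te_Task 6 = (5 + 4·11 + 23)/6 = 72/6 = 12
te_Task 7 = (1 + 4·3 + 11)/6 = 24/6 = 4
te_Task 8 = (8 + 4·10 + 12)/6 = 60/6 = 10
te_Task 9 = (2 + 4·5 + 8)/6 = 30/6 = 5

Forward pass:
ES_Task 1 = 0; EF_Task 1 = 3
ES_Task 2 = 3; EF_Task 2 = 3+5 = 8
ES_Task 3 = 8; EF_Task 3 = 8+11 = 19
ES_Task 4 = max(EF_Task 1=3, EF_Task 2=8) = 8; EF_Task 4 = 8+10 = 18
ES_Task 5 = 3; EF_Task 5 = 3+7 = 10
ES_Task 6 = max(EF_Task 1=3, EF_Task 2=8) = 8; EF_Task 6 = 8+12 = 20
ES_Task 7 = max(EF_Task 1=3, EF_Task 2=8) = 8; EF_Task 7 = 8+4 = 12
ES_Task 8 = max(EF_Task 3=19, EF_Task 4=18) = 19; EF_Task 8 = 19+10 = 29
ES_Task 9 = max(EF_Task 5=10, EF_Task 6=20, EF_Task 7=12, EF_Task 8=29) = 29; EF_Task 9 = 29+5 = 34
Expected project duration μ = 34 weeks. Critical path: Task 1 → Task 2 → Task 3 → Task 8 → Task 9.

Backward pass:
LF_Task 9 = 34; LS_Task 9 = 34−5 = 29
LF_Task 8 = LS_Task 9 = 29; LS_Task 8 = 29−10 = 19
LF_Task 7 = LS_Task 9 = 29; LS_Task 7 = 29−4 = 25
LF_Task 6 = LS_Task 9 = 29; LS_Task 6 = 29−12 = 17
LF_Task 5 = LS_Task 9 = 29; LS_Task 5 = 29−7 = 22
LF_Task 4 = LS_Task 8 = 19; LS_Task 4 = 19−10 = 9
LF_Task 3 = LS_Task 8 = 19; LS_Task 3 = 19−11 = 8
LF_Task 2 = min(LS_Task 3=8, LS_Task 4=9, LS_Task 6=17, LS_Task 7=25) = 8; LS_Task 2 = 8−5 = 3
LF_Task 1 = min(LS_Task 2=3, LS_Task 4=9, LS_Task 5=22, LS_Task 6=17, LS_Task 7=25) = 3; LS_Task 1 = 3−3 = 0
Slack_Task 7 = LS_Task 7 − ES_Task 7 = 25 − 8 = 17

17 weeks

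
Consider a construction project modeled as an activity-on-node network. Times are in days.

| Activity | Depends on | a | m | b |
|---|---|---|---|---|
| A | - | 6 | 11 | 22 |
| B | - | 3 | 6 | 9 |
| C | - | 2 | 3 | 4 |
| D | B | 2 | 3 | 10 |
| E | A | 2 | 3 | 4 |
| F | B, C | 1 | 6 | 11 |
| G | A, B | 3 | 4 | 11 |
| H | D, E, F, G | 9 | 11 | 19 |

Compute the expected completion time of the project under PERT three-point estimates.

29 days

te_A = (6 + 4·11 + 22)/6 = 72/6 = 12
te_B = (3 + 4·6 + 9)/6 = 36/6 = 6
te_C = (2 + 4·3 + 4)/6 = 18/6 = 3
te_D = (2 + 4·3 + 10)/6 = 24/6 = 4
te_E = (2 + 4·3 + 4)/6 = 18/6 = 3
te_F = (1 + 4·6 + 11)/6 = 36/6 = 6
te_G = (3 + 4·4 + 11)/6 = 30/6 = 5
te_H = (9 + 4·11 + 19)/6 = 72/6 = 12

Forward pass:
ES_A = 0; EF_A = 12
ES_B = 0; EF_B = 6
ES_C = 0; EF_C = 3
ES_D = 6; EF_D = 6+4 = 10
ES_E = 12; EF_E = 12+3 = 15
ES_F = max(EF_B=6, EF_C=3) = 6; EF_F = 6+6 = 12
ES_G = max(EF_A=12, EF_B=6) = 12; EF_G = 12+5 = 17
ES_H = max(EF_D=10, EF_E=15, EF_F=12, EF_G=17) = 17; EF_H = 17+12 = 29
Expected project duration μ = 29 days. Critical path: A → G → H.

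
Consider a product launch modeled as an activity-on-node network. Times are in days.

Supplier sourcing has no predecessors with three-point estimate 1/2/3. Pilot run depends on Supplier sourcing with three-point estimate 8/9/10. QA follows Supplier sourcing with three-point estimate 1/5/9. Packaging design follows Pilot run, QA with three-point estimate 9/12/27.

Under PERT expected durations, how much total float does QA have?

4 days

te_Supplier sourcing = (1 + 4·2 + 3)/6 = 12/6 = 2
te_Pilot run = (8 + 4·9 + 10)/6 = 54/6 = 9
te_QA = (1 + 4·5 + 9)/6 = 30/6 = 5
te_Packaging design = (9 + 4·12 + 27)/6 = 84/6 = 14

Forward pass:
ES_Supplier sourcing = 0; EF_Supplier sourcing = 2
ES_Pilot run = 2; EF_Pilot run = 2+9 = 11
ES_QA = 2; EF_QA = 2+5 = 7
ES_Packaging design = max(EF_Pilot run=11, EF_QA=7) = 11; EF_Packaging design = 11+14 = 25
Expected project duration μ = 25 days. Critical path: Supplier sourcing → Pilot run → Packaging design.

Backward pass:
LF_Packaging design = 25; LS_Packaging design = 25−14 = 11
LF_QA = LS_Packaging design = 11; LS_QA = 11−5 = 6
LF_Pilot run = LS_Packaging design = 11; LS_Pilot run = 11−9 = 2
LF_Supplier sourcing = min(LS_Pilot run=2, LS_QA=6) = 2; LS_Supplier sourcing = 2−2 = 0
Slack_QA = LS_QA − ES_QA = 6 − 2 = 4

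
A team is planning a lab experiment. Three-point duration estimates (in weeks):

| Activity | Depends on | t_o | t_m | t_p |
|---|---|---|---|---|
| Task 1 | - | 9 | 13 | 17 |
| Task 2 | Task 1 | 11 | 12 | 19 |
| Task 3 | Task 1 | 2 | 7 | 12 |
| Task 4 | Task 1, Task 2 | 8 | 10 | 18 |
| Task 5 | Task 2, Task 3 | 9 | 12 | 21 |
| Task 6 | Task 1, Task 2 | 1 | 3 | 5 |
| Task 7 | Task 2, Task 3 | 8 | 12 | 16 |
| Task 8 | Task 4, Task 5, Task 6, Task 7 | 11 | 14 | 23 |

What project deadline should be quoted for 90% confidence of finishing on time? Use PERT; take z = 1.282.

58.4 weeks

te_Task 1 = (9 + 4·13 + 17)/6 = 78/6 = 13; σ²_Task 1 = ((17−9)/6)² = 1.778
te_Task 2 = (11 + 4·12 + 19)/6 = 78/6 = 13; σ²_Task 2 = ((19−11)/6)² = 1.778
te_Task 3 = (2 + 4·7 + 12)/6 = 42/6 = 7; σ²_Task 3 = ((12−2)/6)² = 2.778
te_Task 4 = (8 + 4·10 + 18)/6 = 66/6 = 11; σ²_Task 4 = ((18−8)/6)² = 2.778
te_Task 5 = (9 + 4·12 + 21)/6 = 78/6 = 13; σ²_Task 5 = ((21−9)/6)² = 4.000
te_Task 6 = (1 + 4·3 + 5)/6 = 18/6 = 3; σ²_Task 6 = ((5−1)/6)² = 0.444
te_Task 7 = (8 + 4·12 + 16)/6 = 72/6 = 12; σ²_Task 7 = ((16−8)/6)² = 1.778
te_Task 8 = (11 + 4·14 + 23)/6 = 90/6 = 15; σ²_Task 8 = ((23−11)/6)² = 4.000

Forward pass:
ES_Task 1 = 0; EF_Task 1 = 13
ES_Task 2 = 13; EF_Task 2 = 13+13 = 26
ES_Task 3 = 13; EF_Task 3 = 13+7 = 20
ES_Task 4 = max(EF_Task 1=13, EF_Task 2=26) = 26; EF_Task 4 = 26+11 = 37
ES_Task 5 = max(EF_Task 2=26, EF_Task 3=20) = 26; EF_Task 5 = 26+13 = 39
ES_Task 6 = max(EF_Task 1=13, EF_Task 2=26) = 26; EF_Task 6 = 26+3 = 29
ES_Task 7 = max(EF_Task 2=26, EF_Task 3=20) = 26; EF_Task 7 = 26+12 = 38
ES_Task 8 = max(EF_Task 4=37, EF_Task 5=39, EF_Task 6=29, EF_Task 7=38) = 39; EF_Task 8 = 39+15 = 54
Expected project duration μ = 54 weeks. Critical path: Task 1 → Task 2 → Task 5 → Task 8.

Variance along critical path = 1.778 + 1.778 + 4.000 + 4.000 = 11.556; σ = 3.399 weeks.
D = μ + z·σ = 54 + 1.282·3.399 = 58.4 weeks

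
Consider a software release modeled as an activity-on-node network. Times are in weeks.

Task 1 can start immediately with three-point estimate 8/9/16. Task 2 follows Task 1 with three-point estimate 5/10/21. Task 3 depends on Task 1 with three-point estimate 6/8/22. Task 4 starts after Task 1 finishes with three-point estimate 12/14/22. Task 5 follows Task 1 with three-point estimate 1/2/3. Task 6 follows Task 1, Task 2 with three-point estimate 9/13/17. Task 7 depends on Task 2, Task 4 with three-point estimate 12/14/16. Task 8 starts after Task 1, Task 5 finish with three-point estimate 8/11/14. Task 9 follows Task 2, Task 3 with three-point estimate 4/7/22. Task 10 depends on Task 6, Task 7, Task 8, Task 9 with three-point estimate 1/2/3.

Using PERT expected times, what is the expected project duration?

te_Task 1 = (8 + 4·9 + 16)/6 = 60/6 = 10
te_Task 2 = (5 + 4·10 + 21)/6 = 66/6 = 11
te_Task 3 = (6 + 4·8 + 22)/6 = 60/6 = 10
te_Task 4 = (12 + 4·14 + 22)/6 = 90/6 = 15
te_Task 5 = (1 + 4·2 + 3)/6 = 12/6 = 2
te_Task 6 = (9 + 4·13 + 17)/6 = 78/6 = 13
te_Task 7 = (12 + 4·14 + 16)/6 = 84/6 = 14
te_Task 8 = (8 + 4·11 + 14)/6 = 66/6 = 11
te_Task 9 = (4 + 4·7 + 22)/6 = 54/6 = 9
te_Task 10 = (1 + 4·2 + 3)/6 = 12/6 = 2

Forward pass:
ES_Task 1 = 0; EF_Task 1 = 10
ES_Task 2 = 10; EF_Task 2 = 10+11 = 21
ES_Task 3 = 10; EF_Task 3 = 10+10 = 20
ES_Task 4 = 10; EF_Task 4 = 10+15 = 25
ES_Task 5 = 10; EF_Task 5 = 10+2 = 12
ES_Task 6 = max(EF_Task 1=10, EF_Task 2=21) = 21; EF_Task 6 = 21+13 = 34
ES_Task 7 = max(EF_Task 2=21, EF_Task 4=25) = 25; EF_Task 7 = 25+14 = 39
ES_Task 8 = max(EF_Task 1=10, EF_Task 5=12) = 12; EF_Task 8 = 12+11 = 23
ES_Task 9 = max(EF_Task 2=21, EF_Task 3=20) = 21; EF_Task 9 = 21+9 = 30
ES_Task 10 = max(EF_Task 6=34, EF_Task 7=39, EF_Task 8=23, EF_Task 9=30) = 39; EF_Task 10 = 39+2 = 41
Expected project duration μ = 41 weeks. Critical path: Task 1 → Task 4 → Task 7 → Task 10.

41 weeks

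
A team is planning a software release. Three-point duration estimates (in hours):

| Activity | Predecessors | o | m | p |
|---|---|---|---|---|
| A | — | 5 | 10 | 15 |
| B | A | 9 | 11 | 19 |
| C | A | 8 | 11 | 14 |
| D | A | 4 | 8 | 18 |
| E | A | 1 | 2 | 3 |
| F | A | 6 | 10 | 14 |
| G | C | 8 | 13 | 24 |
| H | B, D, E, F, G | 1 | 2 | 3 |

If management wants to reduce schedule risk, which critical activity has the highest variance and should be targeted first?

G

te_A = (5 + 4·10 + 15)/6 = 60/6 = 10; σ²_A = ((15−5)/6)² = 2.778
te_B = (9 + 4·11 + 19)/6 = 72/6 = 12; σ²_B = ((19−9)/6)² = 2.778
te_C = (8 + 4·11 + 14)/6 = 66/6 = 11; σ²_C = ((14−8)/6)² = 1.000
te_D = (4 + 4·8 + 18)/6 = 54/6 = 9; σ²_D = ((18−4)/6)² = 5.444
te_E = (1 + 4·2 + 3)/6 = 12/6 = 2; σ²_E = ((3−1)/6)² = 0.111
te_F = (6 + 4·10 + 14)/6 = 60/6 = 10; σ²_F = ((14−6)/6)² = 1.778
te_G = (8 + 4·13 + 24)/6 = 84/6 = 14; σ²_G = ((24−8)/6)² = 7.111
te_H = (1 + 4·2 + 3)/6 = 12/6 = 2; σ²_H = ((3−1)/6)² = 0.111

Forward pass:
ES_A = 0; EF_A = 10
ES_B = 10; EF_B = 10+12 = 22
ES_C = 10; EF_C = 10+11 = 21
ES_D = 10; EF_D = 10+9 = 19
ES_E = 10; EF_E = 10+2 = 12
ES_F = 10; EF_F = 10+10 = 20
ES_G = 21; EF_G = 21+14 = 35
ES_H = max(EF_B=22, EF_D=19, EF_E=12, EF_F=20, EF_G=35) = 35; EF_H = 35+2 = 37
Expected project duration μ = 37 hours. Critical path: A → C → G → H.

Variances on critical path: σ²_A=2.778, σ²_C=1.000, σ²_G=7.111, σ²_H=0.111.
Largest is σ²_G = 7.111.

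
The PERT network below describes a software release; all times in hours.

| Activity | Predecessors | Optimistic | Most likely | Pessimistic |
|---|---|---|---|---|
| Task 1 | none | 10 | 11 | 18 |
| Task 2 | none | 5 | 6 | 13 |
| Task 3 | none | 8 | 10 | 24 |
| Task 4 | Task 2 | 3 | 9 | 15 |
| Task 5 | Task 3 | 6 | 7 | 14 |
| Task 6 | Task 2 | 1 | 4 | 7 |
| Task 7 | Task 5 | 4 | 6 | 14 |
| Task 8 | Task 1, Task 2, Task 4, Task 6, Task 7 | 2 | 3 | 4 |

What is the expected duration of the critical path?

te_Task 1 = (10 + 4·11 + 18)/6 = 72/6 = 12
te_Task 2 = (5 + 4·6 + 13)/6 = 42/6 = 7
te_Task 3 = (8 + 4·10 + 24)/6 = 72/6 = 12
te_Task 4 = (3 + 4·9 + 15)/6 = 54/6 = 9
te_Task 5 = (6 + 4·7 + 14)/6 = 48/6 = 8
te_Task 6 = (1 + 4·4 + 7)/6 = 24/6 = 4
te_Task 7 = (4 + 4·6 + 14)/6 = 42/6 = 7
te_Task 8 = (2 + 4·3 + 4)/6 = 18/6 = 3

Forward pass:
ES_Task 1 = 0; EF_Task 1 = 12
ES_Task 2 = 0; EF_Task 2 = 7
ES_Task 3 = 0; EF_Task 3 = 12
ES_Task 4 = 7; EF_Task 4 = 7+9 = 16
ES_Task 5 = 12; EF_Task 5 = 12+8 = 20
ES_Task 6 = 7; EF_Task 6 = 7+4 = 11
ES_Task 7 = 20; EF_Task 7 = 20+7 = 27
ES_Task 8 = max(EF_Task 1=12, EF_Task 2=7, EF_Task 4=16, EF_Task 6=11, EF_Task 7=27) = 27; EF_Task 8 = 27+3 = 30
Expected project duration μ = 30 hours. Critical path: Task 3 → Task 5 → Task 7 → Task 8.

30 hours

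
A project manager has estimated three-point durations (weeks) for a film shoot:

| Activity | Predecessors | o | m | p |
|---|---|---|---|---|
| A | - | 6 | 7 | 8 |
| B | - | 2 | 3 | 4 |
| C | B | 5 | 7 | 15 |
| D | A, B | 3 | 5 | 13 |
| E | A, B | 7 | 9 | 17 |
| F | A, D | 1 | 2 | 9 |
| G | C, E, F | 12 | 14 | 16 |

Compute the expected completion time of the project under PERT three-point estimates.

te_A = (6 + 4·7 + 8)/6 = 42/6 = 7
te_B = (2 + 4·3 + 4)/6 = 18/6 = 3
te_C = (5 + 4·7 + 15)/6 = 48/6 = 8
te_D = (3 + 4·5 + 13)/6 = 36/6 = 6
te_E = (7 + 4·9 + 17)/6 = 60/6 = 10
te_F = (1 + 4·2 + 9)/6 = 18/6 = 3
te_G = (12 + 4·14 + 16)/6 = 84/6 = 14

Forward pass:
ES_A = 0; EF_A = 7
ES_B = 0; EF_B = 3
ES_C = 3; EF_C = 3+8 = 11
ES_D = max(EF_A=7, EF_B=3) = 7; EF_D = 7+6 = 13
ES_E = max(EF_A=7, EF_B=3) = 7; EF_E = 7+10 = 17
ES_F = max(EF_A=7, EF_D=13) = 13; EF_F = 13+3 = 16
ES_G = max(EF_C=11, EF_E=17, EF_F=16) = 17; EF_G = 17+14 = 31
Expected project duration μ = 31 weeks. Critical path: A → E → G.

31 weeks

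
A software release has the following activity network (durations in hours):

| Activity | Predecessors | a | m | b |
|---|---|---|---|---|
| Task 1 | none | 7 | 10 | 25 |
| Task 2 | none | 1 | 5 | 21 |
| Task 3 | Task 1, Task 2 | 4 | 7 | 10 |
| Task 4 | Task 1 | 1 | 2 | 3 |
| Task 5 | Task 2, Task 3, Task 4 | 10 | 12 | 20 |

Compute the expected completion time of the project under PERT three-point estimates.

32 hours

te_Task 1 = (7 + 4·10 + 25)/6 = 72/6 = 12
te_Task 2 = (1 + 4·5 + 21)/6 = 42/6 = 7
te_Task 3 = (4 + 4·7 + 10)/6 = 42/6 = 7
te_Task 4 = (1 + 4·2 + 3)/6 = 12/6 = 2
te_Task 5 = (10 + 4·12 + 20)/6 = 78/6 = 13

Forward pass:
ES_Task 1 = 0; EF_Task 1 = 12
ES_Task 2 = 0; EF_Task 2 = 7
ES_Task 3 = max(EF_Task 1=12, EF_Task 2=7) = 12; EF_Task 3 = 12+7 = 19
ES_Task 4 = 12; EF_Task 4 = 12+2 = 14
ES_Task 5 = max(EF_Task 2=7, EF_Task 3=19, EF_Task 4=14) = 19; EF_Task 5 = 19+13 = 32
Expected project duration μ = 32 hours. Critical path: Task 1 → Task 3 → Task 5.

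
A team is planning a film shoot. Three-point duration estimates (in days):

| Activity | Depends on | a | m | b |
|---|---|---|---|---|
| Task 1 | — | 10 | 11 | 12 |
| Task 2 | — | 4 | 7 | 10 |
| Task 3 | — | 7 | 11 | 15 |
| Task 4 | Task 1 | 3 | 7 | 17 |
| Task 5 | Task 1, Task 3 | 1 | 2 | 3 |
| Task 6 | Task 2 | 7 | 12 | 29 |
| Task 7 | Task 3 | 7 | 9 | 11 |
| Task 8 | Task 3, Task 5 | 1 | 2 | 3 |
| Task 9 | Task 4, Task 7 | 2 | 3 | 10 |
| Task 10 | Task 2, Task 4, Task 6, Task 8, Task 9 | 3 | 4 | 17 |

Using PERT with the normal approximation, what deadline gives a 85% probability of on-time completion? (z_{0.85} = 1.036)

te_Task 1 = (10 + 4·11 + 12)/6 = 66/6 = 11; σ²_Task 1 = ((12−10)/6)² = 0.111
te_Task 2 = (4 + 4·7 + 10)/6 = 42/6 = 7; σ²_Task 2 = ((10−4)/6)² = 1.000
te_Task 3 = (7 + 4·11 + 15)/6 = 66/6 = 11; σ²_Task 3 = ((15−7)/6)² = 1.778
te_Task 4 = (3 + 4·7 + 17)/6 = 48/6 = 8; σ²_Task 4 = ((17−3)/6)² = 5.444
te_Task 5 = (1 + 4·2 + 3)/6 = 12/6 = 2; σ²_Task 5 = ((3−1)/6)² = 0.111
te_Task 6 = (7 + 4·12 + 29)/6 = 84/6 = 14; σ²_Task 6 = ((29−7)/6)² = 13.444
te_Task 7 = (7 + 4·9 + 11)/6 = 54/6 = 9; σ²_Task 7 = ((11−7)/6)² = 0.444
te_Task 8 = (1 + 4·2 + 3)/6 = 12/6 = 2; σ²_Task 8 = ((3−1)/6)² = 0.111
te_Task 9 = (2 + 4·3 + 10)/6 = 24/6 = 4; σ²_Task 9 = ((10−2)/6)² = 1.778
te_Task 10 = (3 + 4·4 + 17)/6 = 36/6 = 6; σ²_Task 10 = ((17−3)/6)² = 5.444

Forward pass:
ES_Task 1 = 0; EF_Task 1 = 11
ES_Task 2 = 0; EF_Task 2 = 7
ES_Task 3 = 0; EF_Task 3 = 11
ES_Task 4 = 11; EF_Task 4 = 11+8 = 19
ES_Task 5 = max(EF_Task 1=11, EF_Task 3=11) = 11; EF_Task 5 = 11+2 = 13
ES_Task 6 = 7; EF_Task 6 = 7+14 = 21
ES_Task 7 = 11; EF_Task 7 = 11+9 = 20
ES_Task 8 = max(EF_Task 3=11, EF_Task 5=13) = 13; EF_Task 8 = 13+2 = 15
ES_Task 9 = max(EF_Task 4=19, EF_Task 7=20) = 20; EF_Task 9 = 20+4 = 24
ES_Task 10 = max(EF_Task 2=7, EF_Task 4=19, EF_Task 6=21, EF_Task 8=15, EF_Task 9=24) = 24; EF_Task 10 = 24+6 = 30
Expected project duration μ = 30 days. Critical path: Task 3 → Task 7 → Task 9 → Task 10.

Variance along critical path = 1.778 + 0.444 + 1.778 + 5.444 = 9.444; σ = 3.073 days.
D = μ + z·σ = 30 + 1.036·3.073 = 33.2 days

33.2 days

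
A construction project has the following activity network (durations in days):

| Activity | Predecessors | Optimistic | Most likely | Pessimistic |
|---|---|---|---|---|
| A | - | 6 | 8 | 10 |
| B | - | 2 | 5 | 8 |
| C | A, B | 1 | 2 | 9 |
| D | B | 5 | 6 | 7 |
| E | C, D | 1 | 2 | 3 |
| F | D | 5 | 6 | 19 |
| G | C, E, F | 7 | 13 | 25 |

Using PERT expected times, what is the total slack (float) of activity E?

te_A = (6 + 4·8 + 10)/6 = 48/6 = 8
te_B = (2 + 4·5 + 8)/6 = 30/6 = 5
te_C = (1 + 4·2 + 9)/6 = 18/6 = 3
te_D = (5 + 4·6 + 7)/6 = 36/6 = 6
te_E = (1 + 4·2 + 3)/6 = 12/6 = 2
te_F = (5 + 4·6 + 19)/6 = 48/6 = 8
te_G = (7 + 4·13 + 25)/6 = 84/6 = 14

Forward pass:
ES_A = 0; EF_A = 8
ES_B = 0; EF_B = 5
ES_C = max(EF_A=8, EF_B=5) = 8; EF_C = 8+3 = 11
ES_D = 5; EF_D = 5+6 = 11
ES_E = max(EF_C=11, EF_D=11) = 11; EF_E = 11+2 = 13
ES_F = 11; EF_F = 11+8 = 19
ES_G = max(EF_C=11, EF_E=13, EF_F=19) = 19; EF_G = 19+14 = 33
Expected project duration μ = 33 days. Critical path: B → D → F → G.

Backward pass:
LF_G = 33; LS_G = 33−14 = 19
LF_F = LS_G = 19; LS_F = 19−8 = 11
LF_E = LS_G = 19; LS_E = 19−2 = 17
LF_D = min(LS_E=17, LS_F=11) = 11; LS_D = 11−6 = 5
LF_C = min(LS_E=17, LS_G=19) = 17; LS_C = 17−3 = 14
LF_B = min(LS_C=14, LS_D=5) = 5; LS_B = 5−5 = 0
LF_A = LS_C = 14; LS_A = 14−8 = 6
Slack_E = LS_E − ES_E = 17 − 11 = 6

6 days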